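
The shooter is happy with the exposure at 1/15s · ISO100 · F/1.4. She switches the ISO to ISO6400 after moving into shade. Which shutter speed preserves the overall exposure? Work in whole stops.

1/1000s

ISO: 100 → 200 → 400 → 800 → 1600 → 3200 → 6400 — 6 stops higher (brighter).
Need 6 stops darker from the shutter speed: 1/15 → 1/30 → 1/60 → 1/125 → 1/250 → 1/500 → 1/1000.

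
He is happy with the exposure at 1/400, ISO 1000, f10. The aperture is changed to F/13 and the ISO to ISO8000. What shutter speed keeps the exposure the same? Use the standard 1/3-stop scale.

1/2000s

Aperture: f/10 → f/11 → f/13 — 2/3 stop smaller aperture (darker).
ISO: 1000 → 1250 → 1600 → 2000 → 2500 → 3200 → 4000 → 5000 → 6400 → 8000 — 3 stops raised (brighter).
Net change so far: 2 1/3 stops brighter. Offset with the shutter speed: 1/400 → 1/500 → 1/640 → 1/800 → 1/1000 → 1/1250 → 1/1600 → 1/2000.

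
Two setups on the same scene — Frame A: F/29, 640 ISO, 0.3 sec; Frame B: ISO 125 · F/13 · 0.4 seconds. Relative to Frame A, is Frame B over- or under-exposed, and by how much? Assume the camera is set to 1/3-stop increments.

Aperture: f/29 → f/25 → f/22 → f/20 → f/18 → f/16 → f/14 → f/13 — 2 1/3 stops opened up (brighter).
Shutter speed: 0.3 → 0.4 — 1/3 stop longer (brighter).
ISO: 640 → 500 → 400 → 320 → 250 → 200 → 160 → 125 — 2 1/3 stops dropped (darker).
Net: +2 1/3 +1/3 −2 1/3 = +1/3 stops.

1/3 stop brighter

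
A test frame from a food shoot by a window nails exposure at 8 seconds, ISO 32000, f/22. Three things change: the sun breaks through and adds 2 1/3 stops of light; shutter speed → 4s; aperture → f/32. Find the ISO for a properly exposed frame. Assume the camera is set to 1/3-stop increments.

ISO 25600

Scene light: 2 1/3 stops brighter.
Shutter speed: 8 → 6 → 5 → 4 — 1 stop shorter (darker).
Aperture: f/22 → f/25 → f/29 → f/32 — 1 stop smaller aperture (darker).
Net so far: 1/3 stop brighter. ISO: 32000 → 25600.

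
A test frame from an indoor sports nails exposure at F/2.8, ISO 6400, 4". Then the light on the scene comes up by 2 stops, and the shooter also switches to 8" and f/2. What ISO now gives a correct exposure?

ISO 400

Scene light: 2 stops brighter.
Shutter speed: 4 → 8 — 1 stop slower (brighter).
Aperture: f/2.8 → f/2 — 1 stop wider (brighter).
Net so far: 4 stops brighter. ISO: 6400 → 3200 → 1600 → 800 → 400.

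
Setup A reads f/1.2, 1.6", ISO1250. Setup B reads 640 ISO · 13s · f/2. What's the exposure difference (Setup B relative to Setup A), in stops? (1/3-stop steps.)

2/3 stop brighter

Aperture: f/1.2 → f/1.4 → f/1.6 → f/1.8 → f/2 — 1 1/3 stops smaller aperture (darker).
Shutter speed: 1.6 → 2 → 2.5 → 3.2 → 4 → 5 → 6 → 8 → 10 → 13 — 3 stops longer (brighter).
ISO: 1250 → 1000 → 800 → 640 — 1 stop lower (darker).
Net: −1 1/3 +3 −1 = +2/3 stops.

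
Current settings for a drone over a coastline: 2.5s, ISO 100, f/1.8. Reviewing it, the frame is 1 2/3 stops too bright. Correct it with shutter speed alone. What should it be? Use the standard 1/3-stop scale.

0.8 s

Overexposed by 1 2/3 stops → need 1 2/3 stops darker.
Shutter speed: 2.5 → 2 → 1.6 → 1.3 → 1 → 0.8.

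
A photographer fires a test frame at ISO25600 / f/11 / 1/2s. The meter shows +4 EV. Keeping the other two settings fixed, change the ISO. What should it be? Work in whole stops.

Overexposed by 4 stops → need 4 stops darker.
ISO: 25600 → 12800 → 6400 → 3200 → 1600.

ISO 1600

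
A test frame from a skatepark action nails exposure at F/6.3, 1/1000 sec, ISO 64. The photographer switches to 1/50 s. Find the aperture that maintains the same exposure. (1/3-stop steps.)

f/29

Shutter speed: 1/1000 → 1/800 → 1/640 → 1/500 → 1/400 → 1/320 → 1/250 → 1/200 → 1/160 → 1/125 → 1/100 → 1/80 → 1/60 → 1/50 — 4 1/3 stops slower (brighter).
Need 4 1/3 stops darker from the aperture: f/6.3 → f/7.1 → f/8 → f/9 → f/10 → f/11 → f/13 → f/14 → f/16 → f/18 → f/20 → f/22 → f/25 → f/29.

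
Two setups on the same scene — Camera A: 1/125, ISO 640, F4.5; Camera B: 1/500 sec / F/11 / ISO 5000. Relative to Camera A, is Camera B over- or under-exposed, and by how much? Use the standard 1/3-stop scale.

1 2/3 stops darker

Aperture: f/4.5 → f/5 → f/5.6 → f/6.3 → f/7.1 → f/8 → f/9 → f/10 → f/11 — 2 2/3 stops stopped down (darker).
Shutter speed: 1/125 → 1/160 → 1/200 → 1/250 → 1/320 → 1/400 → 1/500 — 2 stops faster (darker).
ISO: 640 → 800 → 1000 → 1250 → 1600 → 2000 → 2500 → 3200 → 4000 → 5000 — 3 stops higher (brighter).
Net: −2 2/3 −2 +3 = −1 2/3 stops.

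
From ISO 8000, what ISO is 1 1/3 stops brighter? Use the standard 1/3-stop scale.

ISO: 8000 → 10000 → 12800 → 16000 → 20000 — 1 1/3 stops raised (brighter).

ISO 20000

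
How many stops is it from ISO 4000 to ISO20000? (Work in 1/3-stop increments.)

2 1/3 stops

4000 → 5000 → 6400 → 8000 → 10000 → 12800 → 16000 → 20000 — count the steps: 7 third-stops = 2 1/3 stops.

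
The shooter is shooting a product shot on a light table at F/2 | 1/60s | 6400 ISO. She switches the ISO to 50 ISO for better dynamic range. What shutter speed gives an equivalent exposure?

ISO: 6400 → 3200 → 1600 → 800 → 400 → 200 → 100 → 50 — 7 stops lower (darker).
Need 7 stops brighter from the shutter speed: 1/60 → 1/30 → 1/15 → 1/8 → 1/4 → 1/2 → 1 → 2.

2 s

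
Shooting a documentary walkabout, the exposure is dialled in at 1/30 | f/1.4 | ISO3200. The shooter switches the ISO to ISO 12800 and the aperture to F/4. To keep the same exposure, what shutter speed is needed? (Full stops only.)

ISO: 3200 → 6400 → 12800 — 2 stops raised (brighter).
Aperture: f/1.4 → f/2 → f/2.8 → f/4 — 3 stops smaller aperture (darker).
Net change so far: 1 stop darker. Offset with the shutter speed: 1/30 → 1/15.

1/15s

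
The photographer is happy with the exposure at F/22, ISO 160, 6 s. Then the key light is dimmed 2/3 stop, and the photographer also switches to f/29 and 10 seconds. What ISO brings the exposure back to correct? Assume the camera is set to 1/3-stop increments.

ISO 250

Scene light: 2/3 stop darker.
Aperture: f/22 → f/25 → f/29 — 2/3 stop stopped down (darker).
Shutter speed: 6 → 8 → 10 — 2/3 stop slower (brighter).
Net so far: 2/3 stop darker. ISO: 160 → 200 → 250.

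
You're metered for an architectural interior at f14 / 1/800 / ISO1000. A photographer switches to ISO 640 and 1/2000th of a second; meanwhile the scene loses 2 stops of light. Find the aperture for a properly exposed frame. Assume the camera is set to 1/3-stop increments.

f/3.5

Scene light: 2 stops darker.
ISO: 1000 → 800 → 640 — 2/3 stop dropped (darker).
Shutter speed: 1/800 → 1/1000 → 1/1250 → 1/1600 → 1/2000 — 1 1/3 stops faster (darker).
Net so far: 4 stops darker. Aperture: f/14 → f/13 → f/11 → f/10 → f/9 → f/8 → f/7.1 → f/6.3 → f/5.6 → f/5 → f/4.5 → f/4 → f/3.5.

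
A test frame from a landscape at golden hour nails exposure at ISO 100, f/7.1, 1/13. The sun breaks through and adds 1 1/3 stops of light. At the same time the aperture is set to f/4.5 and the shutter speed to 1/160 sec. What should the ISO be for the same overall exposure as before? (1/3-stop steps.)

ISO 200

Scene light: 1 1/3 stops brighter.
Aperture: f/7.1 → f/6.3 → f/5.6 → f/5 → f/4.5 — 1 1/3 stops larger aperture (brighter).
Shutter speed: 1/13 → 1/15 → 1/20 → 1/25 → 1/30 → 1/40 → 1/50 → 1/60 → 1/80 → 1/100 → 1/125 → 1/160 — 3 2/3 stops faster (darker).
Net so far: 1 stop darker. ISO: 100 → 125 → 160 → 200.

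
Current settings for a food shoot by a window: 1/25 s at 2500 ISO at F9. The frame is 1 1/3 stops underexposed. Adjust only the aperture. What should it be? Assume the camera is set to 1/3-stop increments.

f/5.6

Underexposed by 1 1/3 stops → need 1 1/3 stops brighter.
Aperture: f/9 → f/8 → f/7.1 → f/6.3 → f/5.6.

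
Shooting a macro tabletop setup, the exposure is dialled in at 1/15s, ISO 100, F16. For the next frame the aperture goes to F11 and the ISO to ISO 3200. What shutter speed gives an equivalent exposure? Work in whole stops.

1/1000s

Aperture: f/16 → f/11 — 1 stop opened up (brighter).
ISO: 100 → 200 → 400 → 800 → 1600 → 3200 — 5 stops raised (brighter).
Net change so far: 6 stops brighter. Offset with the shutter speed: 1/15 → 1/30 → 1/60 → 1/125 → 1/250 → 1/500 → 1/1000.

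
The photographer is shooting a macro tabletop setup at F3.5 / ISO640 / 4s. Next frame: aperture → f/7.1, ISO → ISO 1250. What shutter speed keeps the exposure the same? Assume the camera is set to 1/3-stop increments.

Aperture: f/3.5 → f/4 → f/4.5 → f/5 → f/5.6 → f/6.3 → f/7.1 — 2 stops smaller aperture (darker).
ISO: 640 → 800 → 1000 → 1250 — 1 stop higher (brighter).
Net change so far: 1 stop darker. Offset with the shutter speed: 4 → 5 → 6 → 8.

8 s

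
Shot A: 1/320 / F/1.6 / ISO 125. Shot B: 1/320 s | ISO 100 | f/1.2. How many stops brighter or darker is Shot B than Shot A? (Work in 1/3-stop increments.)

1/3 stop brighter

Aperture: f/1.6 → f/1.4 → f/1.2 — 2/3 stop opened up (brighter).
Shutter speed: unchanged.
ISO: 125 → 100 — 1/3 stop dropped (darker).
Net: +2/3 −1/3 = +1/3 stops.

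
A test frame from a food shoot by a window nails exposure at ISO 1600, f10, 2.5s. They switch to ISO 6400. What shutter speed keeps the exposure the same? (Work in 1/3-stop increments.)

ISO: 1600 → 2000 → 2500 → 3200 → 4000 → 5000 → 6400 — 2 stops raised (brighter).
Need 2 stops darker from the shutter speed: 2.5 → 2 → 1.6 → 1.3 → 1 → 0.8 → 0.6.

0.6 s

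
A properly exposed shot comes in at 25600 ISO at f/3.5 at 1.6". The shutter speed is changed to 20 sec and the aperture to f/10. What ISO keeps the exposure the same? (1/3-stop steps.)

Shutter speed: 1.6 → 2 → 2.5 → 3.2 → 4 → 5 → 6 → 8 → 10 → 13 → 15 → 20 — 3 2/3 stops longer (brighter).
Aperture: f/3.5 → f/4 → f/4.5 → f/5 → f/5.6 → f/6.3 → f/7.1 → f/8 → f/9 → f/10 — 3 stops narrower (darker).
Net change so far: 2/3 stop brighter. Offset with the ISO: 25600 → 20000 → 16000.

ISO 16000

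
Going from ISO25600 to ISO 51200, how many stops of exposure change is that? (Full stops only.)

25600 → 51200 — count the steps: 1 stop.

1 stop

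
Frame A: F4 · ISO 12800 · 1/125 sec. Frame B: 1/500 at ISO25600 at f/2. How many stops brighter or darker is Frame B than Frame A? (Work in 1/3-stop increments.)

Aperture: f/4 → f/3.5 → f/3.2 → f/2.8 → f/2.5 → f/2.2 → f/2 — 2 stops wider (brighter).
Shutter speed: 1/125 → 1/160 → 1/200 → 1/250 → 1/320 → 1/400 → 1/500 — 2 stops faster (darker).
ISO: 12800 → 16000 → 20000 → 25600 — 1 stop raised (brighter).
Net: +2 −2 +1 = +1 stop.

1 stop brighter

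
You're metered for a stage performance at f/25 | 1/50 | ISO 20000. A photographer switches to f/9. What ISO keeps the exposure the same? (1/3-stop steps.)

ISO 2500

Aperture: f/25 → f/22 → f/20 → f/18 → f/16 → f/14 → f/13 → f/11 → f/10 → f/9 — 3 stops wider (brighter).
Need 3 stops darker from the ISO: 20000 → 16000 → 12800 → 10000 → 8000 → 6400 → 5000 → 4000 → 3200 → 2500.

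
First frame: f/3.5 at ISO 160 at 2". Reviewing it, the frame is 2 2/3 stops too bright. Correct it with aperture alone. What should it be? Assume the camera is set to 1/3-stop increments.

Overexposed by 2 2/3 stops → need 2 2/3 stops darker.
Aperture: f/3.5 → f/4 → f/4.5 → f/5 → f/5.6 → f/6.3 → f/7.1 → f/8 → f/9.

f/9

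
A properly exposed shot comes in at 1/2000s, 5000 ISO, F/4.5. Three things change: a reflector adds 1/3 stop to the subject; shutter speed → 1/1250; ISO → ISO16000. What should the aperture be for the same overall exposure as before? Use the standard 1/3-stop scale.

f/11

Scene light: 1/3 stop brighter.
Shutter speed: 1/2000 → 1/1600 → 1/1250 — 2/3 stop longer (brighter).
ISO: 5000 → 6400 → 8000 → 10000 → 12800 → 16000 — 1 2/3 stops higher (brighter).
Net so far: 2 2/3 stops brighter. Aperture: f/4.5 → f/5 → f/5.6 → f/6.3 → f/7.1 → f/8 → f/9 → f/10 → f/11.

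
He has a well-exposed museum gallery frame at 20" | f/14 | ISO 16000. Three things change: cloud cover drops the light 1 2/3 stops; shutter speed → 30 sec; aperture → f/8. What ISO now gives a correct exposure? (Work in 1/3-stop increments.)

Scene light: 1 2/3 stops darker.
Shutter speed: 20 → 25 → 30 — 2/3 stop slower (brighter).
Aperture: f/14 → f/13 → f/11 → f/10 → f/9 → f/8 — 1 2/3 stops larger aperture (brighter).
Net so far: 2/3 stop brighter. ISO: 16000 → 12800 → 10000.

ISO 10000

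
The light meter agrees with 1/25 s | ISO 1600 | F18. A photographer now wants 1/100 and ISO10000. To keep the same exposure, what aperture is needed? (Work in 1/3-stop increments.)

f/22

Shutter speed: 1/25 → 1/30 → 1/40 → 1/50 → 1/60 → 1/80 → 1/100 — 2 stops faster (darker).
ISO: 1600 → 2000 → 2500 → 3200 → 4000 → 5000 → 6400 → 8000 → 10000 — 2 2/3 stops higher (brighter).
Net change so far: 2/3 stop brighter. Offset with the aperture: f/18 → f/20 → f/22.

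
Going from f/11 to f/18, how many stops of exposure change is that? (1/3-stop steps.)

f/11 → f/13 → f/14 → f/16 → f/18 — count the steps: 4 third-stops = 1 1/3 stops.

1 1/3 stops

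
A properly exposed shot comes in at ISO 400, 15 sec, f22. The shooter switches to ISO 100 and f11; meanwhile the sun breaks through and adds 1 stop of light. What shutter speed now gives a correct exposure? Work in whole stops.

Scene light: 1 stop brighter.
ISO: 400 → 200 → 100 — 2 stops dropped (darker).
Aperture: f/22 → f/16 → f/11 — 2 stops wider (brighter).
Net so far: 1 stop brighter. Shutter speed: 15 → 8.

8 s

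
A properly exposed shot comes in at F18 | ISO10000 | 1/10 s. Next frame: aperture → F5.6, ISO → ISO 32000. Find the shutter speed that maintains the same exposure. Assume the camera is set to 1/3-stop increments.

Aperture: f/18 → f/16 → f/14 → f/13 → f/11 → f/10 → f/9 → f/8 → f/7.1 → f/6.3 → f/5.6 — 3 1/3 stops opened up (brighter).
ISO: 10000 → 12800 → 16000 → 20000 → 25600 → 32000 — 1 2/3 stops raised (brighter).
Net change so far: 5 stops brighter. Offset with the shutter speed: 1/10 → 1/13 → 1/15 → 1/20 → 1/25 → 1/30 → 1/40 → 1/50 → 1/60 → 1/80 → 1/100 → 1/125 → 1/160 → 1/200 → 1/250 → 1/320.

1/320s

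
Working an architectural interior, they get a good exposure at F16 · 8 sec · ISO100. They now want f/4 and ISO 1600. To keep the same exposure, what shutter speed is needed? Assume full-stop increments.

Aperture: f/16 → f/11 → f/8 → f/5.6 → f/4 — 4 stops wider (brighter).
ISO: 100 → 200 → 400 → 800 → 1600 — 4 stops higher (brighter).
Net change so far: 8 stops brighter. Offset with the shutter speed: 8 → 4 → 2 → 1 → 1/2 → 1/4 → 1/8 → 1/15 → 1/30.

1/30s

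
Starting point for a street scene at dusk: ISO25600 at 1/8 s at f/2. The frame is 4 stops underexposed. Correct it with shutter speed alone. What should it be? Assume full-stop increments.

2 s

Underexposed by 4 stops → need 4 stops brighter.
Shutter speed: 1/8 → 1/4 → 1/2 → 1 → 2.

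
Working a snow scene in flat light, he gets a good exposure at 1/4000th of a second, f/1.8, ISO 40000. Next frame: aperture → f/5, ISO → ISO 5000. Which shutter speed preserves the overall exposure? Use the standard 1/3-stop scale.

1/60s

Aperture: f/1.8 → f/2 → f/2.2 → f/2.5 → f/2.8 → f/3.2 → f/3.5 → f/4 → f/4.5 → f/5 — 3 stops smaller aperture (darker).
ISO: 40000 → 32000 → 25600 → 20000 → 16000 → 12800 → 10000 → 8000 → 6400 → 5000 — 3 stops lower (darker).
Net change so far: 6 stops darker. Offset with the shutter speed: 1/4000 → 1/3200 → 1/2500 → 1/2000 → 1/1600 → 1/1250 → 1/1000 → 1/800 → 1/640 → 1/500 → 1/400 → 1/320 → 1/250 → 1/200 → 1/160 → 1/125 → 1/100 → 1/80 → 1/60.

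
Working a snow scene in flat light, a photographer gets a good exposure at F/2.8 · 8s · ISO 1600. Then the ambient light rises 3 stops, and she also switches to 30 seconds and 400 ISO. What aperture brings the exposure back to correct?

f/8

Scene light: 3 stops brighter.
Shutter speed: 8 → 15 → 30 — 2 stops longer (brighter).
ISO: 1600 → 800 → 400 — 2 stops dropped (darker).
Net so far: 3 stops brighter. Aperture: f/2.8 → f/4 → f/5.6 → f/8.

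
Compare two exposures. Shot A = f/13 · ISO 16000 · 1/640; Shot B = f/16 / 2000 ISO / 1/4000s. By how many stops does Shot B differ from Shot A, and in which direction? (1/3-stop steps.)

6 1/3 stops darker

Aperture: f/13 → f/14 → f/16 — 2/3 stop smaller aperture (darker).
Shutter speed: 1/640 → 1/800 → 1/1000 → 1/1250 → 1/1600 → 1/2000 → 1/2500 → 1/3200 → 1/4000 — 2 2/3 stops faster (darker).
ISO: 16000 → 12800 → 10000 → 8000 → 6400 → 5000 → 4000 → 3200 → 2500 → 2000 — 3 stops lower (darker).
Net: −2/3 −2 2/3 −3 = −6 1/3 stops.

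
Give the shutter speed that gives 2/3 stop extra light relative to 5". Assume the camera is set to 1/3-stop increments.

Shutter speed: 5 → 6 → 8 — 2/3 stop slower (brighter).

8 s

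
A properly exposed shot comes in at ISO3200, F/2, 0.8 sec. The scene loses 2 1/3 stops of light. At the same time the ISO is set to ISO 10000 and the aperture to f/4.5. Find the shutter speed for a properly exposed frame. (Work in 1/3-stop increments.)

Scene light: 2 1/3 stops darker.
ISO: 3200 → 4000 → 5000 → 6400 → 8000 → 10000 — 1 2/3 stops higher (brighter).
Aperture: f/2 → f/2.2 → f/2.5 → f/2.8 → f/3.2 → f/3.5 → f/4 → f/4.5 — 2 1/3 stops narrower (darker).
Net so far: 3 stops darker. Shutter speed: 0.8 → 1 → 1.3 → 1.6 → 2 → 2.5 → 3.2 → 4 → 5 → 6.

6 s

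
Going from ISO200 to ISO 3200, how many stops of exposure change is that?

200 → 400 → 800 → 1600 → 3200 — count the steps: 4 stops.

4 stops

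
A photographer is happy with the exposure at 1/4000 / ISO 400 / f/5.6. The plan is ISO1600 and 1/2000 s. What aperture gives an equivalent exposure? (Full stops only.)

ISO: 400 → 800 → 1600 — 2 stops higher (brighter).
Shutter speed: 1/4000 → 1/2000 — 1 stop slower (brighter).
Net change so far: 3 stops brighter. Offset with the aperture: f/5.6 → f/8 → f/11 → f/16.

f/16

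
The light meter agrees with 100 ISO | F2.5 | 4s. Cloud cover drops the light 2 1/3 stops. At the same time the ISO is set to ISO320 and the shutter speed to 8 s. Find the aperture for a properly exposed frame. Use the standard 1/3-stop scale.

f/2.8

Scene light: 2 1/3 stops darker.
ISO: 100 → 125 → 160 → 200 → 250 → 320 — 1 2/3 stops raised (brighter).
Shutter speed: 4 → 5 → 6 → 8 — 1 stop longer (brighter).
Net so far: 1/3 stop brighter. Aperture: f/2.5 → f/2.8.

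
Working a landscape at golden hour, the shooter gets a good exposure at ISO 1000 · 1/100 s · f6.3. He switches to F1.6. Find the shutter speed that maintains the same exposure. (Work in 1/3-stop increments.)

Aperture: f/6.3 → f/5.6 → f/5 → f/4.5 → f/4 → f/3.5 → f/3.2 → f/2.8 → f/2.5 → f/2.2 → f/2 → f/1.8 → f/1.6 — 4 stops larger aperture (brighter).
Need 4 stops darker from the shutter speed: 1/100 → 1/125 → 1/160 → 1/200 → 1/250 → 1/320 → 1/400 → 1/500 → 1/640 → 1/800 → 1/1000 → 1/1250 → 1/1600.

1/1600s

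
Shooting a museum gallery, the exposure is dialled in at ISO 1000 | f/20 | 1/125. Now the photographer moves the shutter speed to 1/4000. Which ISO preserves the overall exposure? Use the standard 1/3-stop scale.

Shutter speed: 1/125 → 1/160 → 1/200 → 1/250 → 1/320 → 1/400 → 1/500 → 1/640 → 1/800 → 1/1000 → 1/1250 → 1/1600 → 1/2000 → 1/2500 → 1/3200 → 1/4000 — 5 stops shorter (darker).
Need 5 stops brighter from the ISO: 1000 → 1250 → 1600 → 2000 → 2500 → 3200 → 4000 → 5000 → 6400 → 8000 → 10000 → 12800 → 16000 → 20000 → 25600 → 32000.

ISO 32000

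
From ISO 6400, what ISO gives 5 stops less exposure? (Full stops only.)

ISO 200

ISO: 6400 → 3200 → 1600 → 800 → 400 → 200 — 5 stops lower (darker).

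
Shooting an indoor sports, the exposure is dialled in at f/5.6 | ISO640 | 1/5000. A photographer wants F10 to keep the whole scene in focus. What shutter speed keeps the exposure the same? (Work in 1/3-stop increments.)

1/1600s

Aperture: f/5.6 → f/6.3 → f/7.1 → f/8 → f/9 → f/10 — 1 2/3 stops smaller aperture (darker).
Need 1 2/3 stops brighter from the shutter speed: 1/5000 → 1/4000 → 1/3200 → 1/2500 → 1/2000 → 1/1600.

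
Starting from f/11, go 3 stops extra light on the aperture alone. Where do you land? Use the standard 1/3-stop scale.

Aperture: f/11 → f/10 → f/9 → f/8 → f/7.1 → f/6.3 → f/5.6 → f/5 → f/4.5 → f/4 — 3 stops opened up (brighter).

f/4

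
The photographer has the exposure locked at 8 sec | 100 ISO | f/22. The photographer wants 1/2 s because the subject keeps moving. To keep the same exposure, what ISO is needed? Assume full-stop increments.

ISO 1600

Shutter speed: 8 → 4 → 2 → 1 → 1/2 — 4 stops faster (darker).
Need 4 stops brighter from the ISO: 100 → 200 → 400 → 800 → 1600.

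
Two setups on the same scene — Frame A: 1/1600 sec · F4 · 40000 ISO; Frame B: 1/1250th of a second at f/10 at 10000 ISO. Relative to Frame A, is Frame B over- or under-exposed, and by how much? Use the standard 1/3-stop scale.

4 1/3 stops darker

Aperture: f/4 → f/4.5 → f/5 → f/5.6 → f/6.3 → f/7.1 → f/8 → f/9 → f/10 — 2 2/3 stops stopped down (darker).
Shutter speed: 1/1600 → 1/1250 — 1/3 stop slower (brighter).
ISO: 40000 → 32000 → 25600 → 20000 → 16000 → 12800 → 10000 — 2 stops lower (darker).
Net: −2 2/3 +1/3 −2 = −4 1/3 stops.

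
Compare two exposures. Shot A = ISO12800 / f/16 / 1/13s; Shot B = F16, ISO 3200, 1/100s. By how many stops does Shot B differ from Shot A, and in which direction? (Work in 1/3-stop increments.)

5 stops darker

Aperture: unchanged.
Shutter speed: 1/13 → 1/15 → 1/20 → 1/25 → 1/30 → 1/40 → 1/50 → 1/60 → 1/80 → 1/100 — 3 stops shorter (darker).
ISO: 12800 → 10000 → 8000 → 6400 → 5000 → 4000 → 3200 — 2 stops lower (darker).
Net: −3 −2 = −5 stops.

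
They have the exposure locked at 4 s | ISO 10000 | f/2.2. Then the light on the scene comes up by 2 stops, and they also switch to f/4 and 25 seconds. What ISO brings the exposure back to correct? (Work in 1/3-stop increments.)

ISO 1250

Scene light: 2 stops brighter.
Aperture: f/2.2 → f/2.5 → f/2.8 → f/3.2 → f/3.5 → f/4 — 1 2/3 stops smaller aperture (darker).
Shutter speed: 4 → 5 → 6 → 8 → 10 → 13 → 15 → 20 → 25 — 2 2/3 stops slower (brighter).
Net so far: 3 stops brighter. ISO: 10000 → 8000 → 6400 → 5000 → 4000 → 3200 → 2500 → 2000 → 1600 → 1250.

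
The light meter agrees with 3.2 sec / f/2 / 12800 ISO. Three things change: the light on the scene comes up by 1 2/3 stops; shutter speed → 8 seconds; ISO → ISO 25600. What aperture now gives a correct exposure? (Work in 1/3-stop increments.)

f/8

Scene light: 1 2/3 stops brighter.
Shutter speed: 3.2 → 4 → 5 → 6 → 8 — 1 1/3 stops slower (brighter).
ISO: 12800 → 16000 → 20000 → 25600 — 1 stop higher (brighter).
Net so far: 4 stops brighter. Aperture: f/2 → f/2.2 → f/2.5 → f/2.8 → f/3.2 → f/3.5 → f/4 → f/4.5 → f/5 → f/5.6 → f/6.3 → f/7.1 → f/8.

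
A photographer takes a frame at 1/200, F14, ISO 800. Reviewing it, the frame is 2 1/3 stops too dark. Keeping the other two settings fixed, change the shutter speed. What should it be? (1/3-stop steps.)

Underexposed by 2 1/3 stops → need 2 1/3 stops brighter.
Shutter speed: 1/200 → 1/160 → 1/125 → 1/100 → 1/80 → 1/60 → 1/50 → 1/40.

1/40s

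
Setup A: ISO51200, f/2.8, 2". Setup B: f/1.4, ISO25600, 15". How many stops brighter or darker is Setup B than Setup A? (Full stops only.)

4 stops brighter

Aperture: f/2.8 → f/2 → f/1.4 — 2 stops wider (brighter).
Shutter speed: 2 → 4 → 8 → 15 — 3 stops longer (brighter).
ISO: 51200 → 25600 — 1 stop dropped (darker).
Net: +2 +3 −1 = +4 stops.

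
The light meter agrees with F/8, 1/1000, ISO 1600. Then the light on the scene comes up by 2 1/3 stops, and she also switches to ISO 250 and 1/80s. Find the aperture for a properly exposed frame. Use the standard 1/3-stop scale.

f/25

Scene light: 2 1/3 stops brighter.
ISO: 1600 → 1250 → 1000 → 800 → 640 → 500 → 400 → 320 → 250 — 2 2/3 stops lower (darker).
Shutter speed: 1/1000 → 1/800 → 1/640 → 1/500 → 1/400 → 1/320 → 1/250 → 1/200 → 1/160 → 1/125 → 1/100 → 1/80 — 3 2/3 stops longer (brighter).
Net so far: 3 1/3 stops brighter. Aperture: f/8 → f/9 → f/10 → f/11 → f/13 → f/14 → f/16 → f/18 → f/20 → f/22 → f/25.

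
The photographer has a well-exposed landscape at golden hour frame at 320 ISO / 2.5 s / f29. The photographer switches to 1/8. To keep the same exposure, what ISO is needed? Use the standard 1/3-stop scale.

Shutter speed: 2.5 → 2 → 1.6 → 1.3 → 1 → 0.8 → 0.6 → 0.5 → 0.4 → 0.3 → 1/4 → 1/5 → 1/6 → 1/8 — 4 1/3 stops faster (darker).
Need 4 1/3 stops brighter from the ISO: 320 → 400 → 500 → 640 → 800 → 1000 → 1250 → 1600 → 2000 → 2500 → 3200 → 4000 → 5000 → 6400.

ISO 6400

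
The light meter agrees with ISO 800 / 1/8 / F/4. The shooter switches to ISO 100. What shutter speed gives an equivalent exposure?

ISO: 800 → 400 → 200 → 100 — 3 stops dropped (darker).
Need 3 stops brighter from the shutter speed: 1/8 → 1/4 → 1/2 → 1.

1 s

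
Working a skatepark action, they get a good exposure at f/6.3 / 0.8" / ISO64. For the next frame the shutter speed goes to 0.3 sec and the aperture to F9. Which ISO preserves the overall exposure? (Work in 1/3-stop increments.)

Shutter speed: 0.8 → 0.6 → 0.5 → 0.4 → 0.3 — 1 1/3 stops shorter (darker).
Aperture: f/6.3 → f/7.1 → f/8 → f/9 — 1 stop smaller aperture (darker).
Net change so far: 2 1/3 stops darker. Offset with the ISO: 64 → 80 → 100 → 125 → 160 → 200 → 250 → 320.

ISO 320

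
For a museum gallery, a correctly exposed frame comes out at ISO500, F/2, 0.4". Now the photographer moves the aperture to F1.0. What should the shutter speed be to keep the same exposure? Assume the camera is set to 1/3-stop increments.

1/10s

Aperture: f/2 → f/1.8 → f/1.6 → f/1.4 → f/1.2 → f/1.1 → f/1.0 — 2 stops opened up (brighter).
Need 2 stops darker from the shutter speed: 0.4 → 0.3 → 1/4 → 1/5 → 1/6 → 1/8 → 1/10.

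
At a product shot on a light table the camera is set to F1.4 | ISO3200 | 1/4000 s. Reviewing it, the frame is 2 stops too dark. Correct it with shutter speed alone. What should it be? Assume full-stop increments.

Underexposed by 2 stops → need 2 stops brighter.
Shutter speed: 1/4000 → 1/2000 → 1/1000.

1/1000s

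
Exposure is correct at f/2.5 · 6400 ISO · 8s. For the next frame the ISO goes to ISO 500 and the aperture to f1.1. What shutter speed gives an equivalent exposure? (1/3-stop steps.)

ISO: 6400 → 5000 → 4000 → 3200 → 2500 → 2000 → 1600 → 1250 → 1000 → 800 → 640 → 500 — 3 2/3 stops lower (darker).
Aperture: f/2.5 → f/2.2 → f/2 → f/1.8 → f/1.6 → f/1.4 → f/1.2 → f/1.1 — 2 1/3 stops opened up (brighter).
Net change so far: 1 1/3 stops darker. Offset with the shutter speed: 8 → 10 → 13 → 15 → 20.

20 s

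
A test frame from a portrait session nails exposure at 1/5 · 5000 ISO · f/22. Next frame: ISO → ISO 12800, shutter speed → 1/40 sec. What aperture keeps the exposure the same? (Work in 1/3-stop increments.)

ISO: 5000 → 6400 → 8000 → 10000 → 12800 — 1 1/3 stops raised (brighter).
Shutter speed: 1/5 → 1/6 → 1/8 → 1/10 → 1/13 → 1/15 → 1/20 → 1/25 → 1/30 → 1/40 — 3 stops shorter (darker).
Net change so far: 1 2/3 stops darker. Offset with the aperture: f/22 → f/20 → f/18 → f/16 → f/14 → f/13.

f/13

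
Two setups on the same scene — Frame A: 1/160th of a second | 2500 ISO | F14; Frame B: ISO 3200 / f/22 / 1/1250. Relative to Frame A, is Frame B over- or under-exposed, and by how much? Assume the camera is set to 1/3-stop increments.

Aperture: f/14 → f/16 → f/18 → f/20 → f/22 — 1 1/3 stops narrower (darker).
Shutter speed: 1/160 → 1/200 → 1/250 → 1/320 → 1/400 → 1/500 → 1/640 → 1/800 → 1/1000 → 1/1250 — 3 stops faster (darker).
ISO: 2500 → 3200 — 1/3 stop higher (brighter).
Net: −1 1/3 −3 +1/3 = −4 stops.

4 stops darker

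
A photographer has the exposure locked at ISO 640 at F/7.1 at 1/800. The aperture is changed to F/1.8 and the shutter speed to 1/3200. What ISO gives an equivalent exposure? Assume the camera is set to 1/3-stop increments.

Aperture: f/7.1 → f/6.3 → f/5.6 → f/5 → f/4.5 → f/4 → f/3.5 → f/3.2 → f/2.8 → f/2.5 → f/2.2 → f/2 → f/1.8 — 4 stops opened up (brighter).
Shutter speed: 1/800 → 1/1000 → 1/1250 → 1/1600 → 1/2000 → 1/2500 → 1/3200 — 2 stops faster (darker).
Net change so far: 2 stops brighter. Offset with the ISO: 640 → 500 → 400 → 320 → 250 → 200 → 160.

ISO 160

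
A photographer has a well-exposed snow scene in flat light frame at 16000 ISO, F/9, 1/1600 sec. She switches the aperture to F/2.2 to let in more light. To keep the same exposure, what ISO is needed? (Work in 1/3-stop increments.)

ISO 1000

Aperture: f/9 → f/8 → f/7.1 → f/6.3 → f/5.6 → f/5 → f/4.5 → f/4 → f/3.5 → f/3.2 → f/2.8 → f/2.5 → f/2.2 — 4 stops larger aperture (brighter).
Need 4 stops darker from the ISO: 16000 → 12800 → 10000 → 8000 → 6400 → 5000 → 4000 → 3200 → 2500 → 2000 → 1600 → 1250 → 1000.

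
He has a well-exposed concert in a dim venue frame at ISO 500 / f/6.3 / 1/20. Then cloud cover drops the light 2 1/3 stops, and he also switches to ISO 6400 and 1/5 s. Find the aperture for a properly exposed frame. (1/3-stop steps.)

f/20

Scene light: 2 1/3 stops darker.
ISO: 500 → 640 → 800 → 1000 → 1250 → 1600 → 2000 → 2500 → 3200 → 4000 → 5000 → 6400 — 3 2/3 stops raised (brighter).
Shutter speed: 1/20 → 1/15 → 1/13 → 1/10 → 1/8 → 1/6 → 1/5 — 2 stops longer (brighter).
Net so far: 3 1/3 stops brighter. Aperture: f/6.3 → f/7.1 → f/8 → f/9 → f/10 → f/11 → f/13 → f/14 → f/16 → f/18 → f/20.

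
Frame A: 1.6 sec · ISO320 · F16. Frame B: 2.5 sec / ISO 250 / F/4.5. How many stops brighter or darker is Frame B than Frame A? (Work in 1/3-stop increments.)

4 stops brighter

Aperture: f/16 → f/14 → f/13 → f/11 → f/10 → f/9 → f/8 → f/7.1 → f/6.3 → f/5.6 → f/5 → f/4.5 — 3 2/3 stops larger aperture (brighter).
Shutter speed: 1.6 → 2 → 2.5 — 2/3 stop longer (brighter).
ISO: 320 → 250 — 1/3 stop lower (darker).
Net: +3 2/3 +2/3 −1/3 = +4 stops.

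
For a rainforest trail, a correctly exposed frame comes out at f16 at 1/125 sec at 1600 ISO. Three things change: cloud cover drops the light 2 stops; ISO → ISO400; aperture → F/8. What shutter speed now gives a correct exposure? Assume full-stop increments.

Scene light: 2 stops darker.
ISO: 1600 → 800 → 400 — 2 stops dropped (darker).
Aperture: f/16 → f/11 → f/8 — 2 stops opened up (brighter).
Net so far: 2 stops darker. Shutter speed: 1/125 → 1/60 → 1/30.

1/30s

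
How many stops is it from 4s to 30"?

3 stops

4 → 8 → 15 → 30 — count the steps: 3 stops.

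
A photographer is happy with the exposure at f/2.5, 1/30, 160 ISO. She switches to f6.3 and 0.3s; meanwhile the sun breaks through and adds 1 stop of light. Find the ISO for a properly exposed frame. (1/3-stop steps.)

ISO 50

Scene light: 1 stop brighter.
Aperture: f/2.5 → f/2.8 → f/3.2 → f/3.5 → f/4 → f/4.5 → f/5 → f/5.6 → f/6.3 — 2 2/3 stops stopped down (darker).
Shutter speed: 1/30 → 1/25 → 1/20 → 1/15 → 1/13 → 1/10 → 1/8 → 1/6 → 1/5 → 1/4 → 0.3 — 3 1/3 stops slower (brighter).
Net so far: 1 2/3 stops brighter. ISO: 160 → 125 → 100 → 80 → 64 → 50.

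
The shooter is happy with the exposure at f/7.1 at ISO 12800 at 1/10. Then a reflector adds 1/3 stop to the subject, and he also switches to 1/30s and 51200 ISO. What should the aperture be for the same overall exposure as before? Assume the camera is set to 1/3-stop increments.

Scene light: 1/3 stop brighter.
Shutter speed: 1/10 → 1/13 → 1/15 → 1/20 → 1/25 → 1/30 — 1 2/3 stops faster (darker).
ISO: 12800 → 16000 → 20000 → 25600 → 32000 → 40000 → 51200 — 2 stops raised (brighter).
Net so far: 2/3 stop brighter. Aperture: f/7.1 → f/8 → f/9.

f/9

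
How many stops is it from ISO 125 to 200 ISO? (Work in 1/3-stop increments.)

2/3 stop

125 → 160 → 200 — count the steps: 2 third-stops = 2/3 stop.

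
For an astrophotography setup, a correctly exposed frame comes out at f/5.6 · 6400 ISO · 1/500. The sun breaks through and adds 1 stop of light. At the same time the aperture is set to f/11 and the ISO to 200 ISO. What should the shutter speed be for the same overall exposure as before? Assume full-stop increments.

1/8s

Scene light: 1 stop brighter.
Aperture: f/5.6 → f/8 → f/11 — 2 stops smaller aperture (darker).
ISO: 6400 → 3200 → 1600 → 800 → 400 → 200 — 5 stops dropped (darker).
Net so far: 6 stops darker. Shutter speed: 1/500 → 1/250 → 1/125 → 1/60 → 1/30 → 1/15 → 1/8.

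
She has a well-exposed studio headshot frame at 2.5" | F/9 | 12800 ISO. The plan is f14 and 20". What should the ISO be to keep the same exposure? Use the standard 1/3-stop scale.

ISO 4000

Aperture: f/9 → f/10 → f/11 → f/13 → f/14 — 1 1/3 stops smaller aperture (darker).
Shutter speed: 2.5 → 3.2 → 4 → 5 → 6 → 8 → 10 → 13 → 15 → 20 — 3 stops slower (brighter).
Net change so far: 1 2/3 stops brighter. Offset with the ISO: 12800 → 10000 → 8000 → 6400 → 5000 → 4000.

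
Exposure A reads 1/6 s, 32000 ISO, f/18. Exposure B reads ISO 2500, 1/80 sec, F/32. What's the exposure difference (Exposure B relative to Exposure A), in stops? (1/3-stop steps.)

Aperture: f/18 → f/20 → f/22 → f/25 → f/29 → f/32 — 1 2/3 stops narrower (darker).
Shutter speed: 1/6 → 1/8 → 1/10 → 1/13 → 1/15 → 1/20 → 1/25 → 1/30 → 1/40 → 1/50 → 1/60 → 1/80 — 3 2/3 stops faster (darker).
ISO: 32000 → 25600 → 20000 → 16000 → 12800 → 10000 → 8000 → 6400 → 5000 → 4000 → 3200 → 2500 — 3 2/3 stops lower (darker).
Net: −1 2/3 −3 2/3 −3 2/3 = −9 stops.

9 stops darker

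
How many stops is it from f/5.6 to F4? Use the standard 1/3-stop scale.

1 stop

f/5.6 → f/5 → f/4.5 → f/4 — count the steps: 3 third-stops = 1 stop.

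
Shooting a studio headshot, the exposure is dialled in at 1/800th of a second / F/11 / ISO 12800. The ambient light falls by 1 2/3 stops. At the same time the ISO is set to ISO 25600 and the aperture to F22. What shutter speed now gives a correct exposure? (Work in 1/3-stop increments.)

Scene light: 1 2/3 stops darker.
ISO: 12800 → 16000 → 20000 → 25600 — 1 stop raised (brighter).
Aperture: f/11 → f/13 → f/14 → f/16 → f/18 → f/20 → f/22 — 2 stops stopped down (darker).
Net so far: 2 2/3 stops darker. Shutter speed: 1/800 → 1/640 → 1/500 → 1/400 → 1/320 → 1/250 → 1/200 → 1/160 → 1/125.

1/125s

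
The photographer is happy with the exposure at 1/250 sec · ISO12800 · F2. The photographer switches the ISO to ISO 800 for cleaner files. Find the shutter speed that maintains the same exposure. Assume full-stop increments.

ISO: 12800 → 6400 → 3200 → 1600 → 800 — 4 stops lower (darker).
Need 4 stops brighter from the shutter speed: 1/250 → 1/125 → 1/60 → 1/30 → 1/15.

1/15s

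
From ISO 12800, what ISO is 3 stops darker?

ISO 1600

ISO: 12800 → 6400 → 3200 → 1600 — 3 stops dropped (darker).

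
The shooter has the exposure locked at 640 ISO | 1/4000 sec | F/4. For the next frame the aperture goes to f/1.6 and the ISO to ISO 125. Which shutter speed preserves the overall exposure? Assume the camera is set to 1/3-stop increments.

Aperture: f/4 → f/3.5 → f/3.2 → f/2.8 → f/2.5 → f/2.2 → f/2 → f/1.8 → f/1.6 — 2 2/3 stops larger aperture (brighter).
ISO: 640 → 500 → 400 → 320 → 250 → 200 → 160 → 125 — 2 1/3 stops lower (darker).
Net change so far: 1/3 stop brighter. Offset with the shutter speed: 1/4000 → 1/5000.

1/5000s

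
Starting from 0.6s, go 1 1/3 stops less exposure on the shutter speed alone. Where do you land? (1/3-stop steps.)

1/4s

Shutter speed: 0.6 → 0.5 → 0.4 → 0.3 → 1/4 — 1 1/3 stops faster (darker).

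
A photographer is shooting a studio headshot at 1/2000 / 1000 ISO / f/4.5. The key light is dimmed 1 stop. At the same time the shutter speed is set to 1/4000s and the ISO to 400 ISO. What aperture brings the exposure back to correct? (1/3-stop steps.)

f/1.4

Scene light: 1 stop darker.
Shutter speed: 1/2000 → 1/2500 → 1/3200 → 1/4000 — 1 stop shorter (darker).
ISO: 1000 → 800 → 640 → 500 → 400 — 1 1/3 stops lower (darker).
Net so far: 3 1/3 stops darker. Aperture: f/4.5 → f/4 → f/3.5 → f/3.2 → f/2.8 → f/2.5 → f/2.2 → f/2 → f/1.8 → f/1.6 → f/1.4.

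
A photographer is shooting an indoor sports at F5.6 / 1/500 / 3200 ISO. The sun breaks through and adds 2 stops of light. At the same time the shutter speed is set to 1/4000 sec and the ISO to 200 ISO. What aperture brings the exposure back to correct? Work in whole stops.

f/1.0

Scene light: 2 stops brighter.
Shutter speed: 1/500 → 1/1000 → 1/2000 → 1/4000 — 3 stops shorter (darker).
ISO: 3200 → 1600 → 800 → 400 → 200 — 4 stops lower (darker).
Net so far: 5 stops darker. Aperture: f/5.6 → f/4 → f/2.8 → f/2 → f/1.4 → f/1.0.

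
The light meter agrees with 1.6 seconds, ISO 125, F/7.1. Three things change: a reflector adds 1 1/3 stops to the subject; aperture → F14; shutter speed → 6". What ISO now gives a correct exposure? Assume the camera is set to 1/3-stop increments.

ISO 50

Scene light: 1 1/3 stops brighter.
Aperture: f/7.1 → f/8 → f/9 → f/10 → f/11 → f/13 → f/14 — 2 stops narrower (darker).
Shutter speed: 1.6 → 2 → 2.5 → 3.2 → 4 → 5 → 6 — 2 stops slower (brighter).
Net so far: 1 1/3 stops brighter. ISO: 125 → 100 → 80 → 64 → 50.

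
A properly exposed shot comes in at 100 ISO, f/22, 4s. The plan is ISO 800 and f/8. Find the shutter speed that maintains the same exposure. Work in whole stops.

ISO: 100 → 200 → 400 → 800 — 3 stops higher (brighter).
Aperture: f/22 → f/16 → f/11 → f/8 — 3 stops larger aperture (brighter).
Net change so far: 6 stops brighter. Offset with the shutter speed: 4 → 2 → 1 → 1/2 → 1/4 → 1/8 → 1/15.

1/15s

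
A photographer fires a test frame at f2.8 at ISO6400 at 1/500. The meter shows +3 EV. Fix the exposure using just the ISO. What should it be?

ISO 800

Overexposed by 3 stops → need 3 stops darker.
ISO: 6400 → 3200 → 1600 → 800.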